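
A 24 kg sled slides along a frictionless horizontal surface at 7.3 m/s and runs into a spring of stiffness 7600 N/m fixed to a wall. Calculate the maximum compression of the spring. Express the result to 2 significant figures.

Conservation of energy between contact and max compression: ½mv² = ½kx²
x = v√(m/k) = 7.3 × √(24/7600) = 0.4102 m

x = 0.41 m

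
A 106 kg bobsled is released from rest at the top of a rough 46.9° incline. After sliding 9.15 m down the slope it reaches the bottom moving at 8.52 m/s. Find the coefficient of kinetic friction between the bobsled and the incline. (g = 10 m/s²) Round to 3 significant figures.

μ_k = 0.488

mgh = ½mv² + μ_k (mg cosθ) L, with h = L sinθ
mgL sinθ = 7081.8 J; ½mv² = 3847.3 J
W_f = 7081.8 − 3847.3 = 3235 J
μ_k = W_f/(mg cosθ · L) = 3235/(724.3 × 9.15) = 0.4881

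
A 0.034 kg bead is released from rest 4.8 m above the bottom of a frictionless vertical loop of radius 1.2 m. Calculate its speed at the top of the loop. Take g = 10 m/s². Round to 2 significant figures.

Energy conservation: mgh = ½mv_top² + mg(2r)
v_top² = 2g(h − 2r) = 2(10)(4.8 − 2.400) = 48.00
v_top = 6.928 m/s

v = 6.9 m/s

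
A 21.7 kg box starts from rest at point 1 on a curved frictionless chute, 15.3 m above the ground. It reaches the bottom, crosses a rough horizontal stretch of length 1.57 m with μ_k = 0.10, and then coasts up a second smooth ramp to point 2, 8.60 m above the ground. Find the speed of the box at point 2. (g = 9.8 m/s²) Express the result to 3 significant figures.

Energy at 1: mgh₁ = (21.7)(9.8)(15.3) = 3253.7 J
Friction loss: W_f = μ_k mg d = 33.39 J
At 2: ½mv² + mgh₂ = mgh₁ − W_f
½mv² = 3253.7 − 33.39 − 1828.9 = 1391.4 J
v = √(2 × 1391.4/21.7) = 11.32 m/s

v = 11.3 m/s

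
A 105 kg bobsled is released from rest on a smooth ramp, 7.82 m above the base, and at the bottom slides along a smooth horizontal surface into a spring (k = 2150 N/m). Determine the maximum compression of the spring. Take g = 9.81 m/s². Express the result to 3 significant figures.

Gravitational PE at the top equals spring PE at max compression: mgh = ½kx²
x = √(2mgh/k) = √(2 × 105 × 9.81 × 7.82 / 2150) = 2.737 m

x = 2.74 m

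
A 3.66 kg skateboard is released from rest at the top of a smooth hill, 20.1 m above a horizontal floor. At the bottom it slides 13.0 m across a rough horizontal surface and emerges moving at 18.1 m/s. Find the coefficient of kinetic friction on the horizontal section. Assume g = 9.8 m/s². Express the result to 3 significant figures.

μ_k = 0.260

Energy at the top = energy at the end + work done against friction:
mgh = ½mv² + μ_k m g d
mgh = 720.95 J; ½mv² = 599.53 J
W_f = 720.95 − 599.53 = 121.4 J
μ_k = W_f/(mg·d) = 121.4/(35.87 × 13.0) = 0.2604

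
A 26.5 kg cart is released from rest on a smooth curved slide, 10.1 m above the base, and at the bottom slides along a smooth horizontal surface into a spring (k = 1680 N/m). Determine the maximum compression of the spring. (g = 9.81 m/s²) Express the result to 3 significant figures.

Gravitational PE at the top equals spring PE at max compression: mgh = ½kx²
x = √(2mgh/k) = √(2 × 26.5 × 9.81 × 10.1 / 1680) = 1.768 m

x = 1.77 m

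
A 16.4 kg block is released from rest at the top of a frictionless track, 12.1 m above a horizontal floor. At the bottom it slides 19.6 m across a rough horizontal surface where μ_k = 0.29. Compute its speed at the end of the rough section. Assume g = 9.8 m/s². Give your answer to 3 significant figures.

v = 11.2 m/s

Energy at the top = energy at the end + work done against friction:
mgh = ½mv² + μ_k m g d
W_f = μ_k mg d = (0.29)(16.4)(9.8)(19.6) = 913.5 J
½mv² = mgh − W_f = 1944.7 − 913.5 = 1031.2 J
v = √(2 × 1031.2/16.4) = 11.21 m/s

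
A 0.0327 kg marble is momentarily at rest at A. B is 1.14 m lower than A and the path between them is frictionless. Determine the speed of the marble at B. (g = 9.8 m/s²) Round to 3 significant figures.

Mechanical energy is conserved (no friction): mgh = ½mv²
v = √(2gh) = √(2 × 9.8 × 1.14) = √22.344 = 4.727 m/s

v = 4.73 m/s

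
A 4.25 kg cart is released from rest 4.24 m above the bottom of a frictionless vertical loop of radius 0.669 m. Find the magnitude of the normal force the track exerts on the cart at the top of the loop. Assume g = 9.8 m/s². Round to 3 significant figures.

N = 320 N

Energy from release to top (height 2r): mgh = ½mv_top² + mg(2r)
v_top² = 2g(h − 2r) = 2(9.8)(4.24 − 1.338) = 56.879 m²/s²
At the top, both N and weight point toward the centre: N + mg = mv_top²/r
N = m(v_top²/r − g) = 4.25(56.879/0.669 − 9.8) = 319.7 N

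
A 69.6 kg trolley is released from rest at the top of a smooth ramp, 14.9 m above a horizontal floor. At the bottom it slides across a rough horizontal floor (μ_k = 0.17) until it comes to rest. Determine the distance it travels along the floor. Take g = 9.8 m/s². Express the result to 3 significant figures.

Energy at the top = energy at the end + work done against friction:
At rest all PE has been dissipated by friction: mgh = μ_k m g d
d = h/μ_k = 14.9/0.17 = 87.65 m

d = 87.6 m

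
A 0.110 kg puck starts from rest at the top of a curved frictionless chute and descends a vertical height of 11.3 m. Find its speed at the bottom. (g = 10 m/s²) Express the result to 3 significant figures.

Equating total energy at the two states: mgh = ½mv²
The mass cancels from both sides.
v = √(2gh) = √(2 × 10 × 11.3) = √226.00 = 15.03 m/s

v = 15.0 m/s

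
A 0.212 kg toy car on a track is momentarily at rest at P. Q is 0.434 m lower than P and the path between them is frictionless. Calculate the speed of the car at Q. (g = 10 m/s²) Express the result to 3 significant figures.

By conservation of mechanical energy, mgh = ½mv²
The mass cancels from both sides.
v = √(2gh) = √(2 × 10 × 0.434) = √8.6800 = 2.946 m/s

v = 2.95 m/s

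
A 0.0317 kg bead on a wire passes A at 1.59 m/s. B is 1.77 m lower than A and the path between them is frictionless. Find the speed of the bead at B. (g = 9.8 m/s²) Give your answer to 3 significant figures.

Energy conservation between the two points: ½mv₀² + mgh = ½mv²
v² = v₀² + 2gh = (1.59)² + 2(9.8)(1.77) = 37.220
v = √37.220 = 6.101 m/s

v = 6.10 m/s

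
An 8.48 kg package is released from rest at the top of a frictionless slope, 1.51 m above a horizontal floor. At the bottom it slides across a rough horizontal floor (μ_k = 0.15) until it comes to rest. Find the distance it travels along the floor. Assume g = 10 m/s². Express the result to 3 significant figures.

d = 10.1 m

Energy at the top = energy at the end + work done against friction:
At rest all PE has been dissipated by friction: mgh = μ_k m g d
d = h/μ_k = 1.51/0.15 = 10.07 m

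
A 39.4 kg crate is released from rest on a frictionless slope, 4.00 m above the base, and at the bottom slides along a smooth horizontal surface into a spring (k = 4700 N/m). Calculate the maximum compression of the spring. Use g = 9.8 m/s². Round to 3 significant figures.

x = 0.811 m

Gravitational PE at the top equals spring PE at max compression: mgh = ½kx²
x = √(2mgh/k) = √(2 × 39.4 × 9.8 × 4.00 / 4700) = 0.8107 m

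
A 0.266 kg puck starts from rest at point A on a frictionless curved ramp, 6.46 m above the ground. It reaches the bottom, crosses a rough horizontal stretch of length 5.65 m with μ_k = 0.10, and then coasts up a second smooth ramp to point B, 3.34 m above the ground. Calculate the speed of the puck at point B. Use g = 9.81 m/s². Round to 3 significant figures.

Energy at A: mgh₁ = (0.266)(9.81)(6.46) = 16.857 J
Friction loss: W_f = μ_k mg d = 1.474 J
At B: ½mv² + mgh₂ = mgh₁ − W_f
½mv² = 16.857 − 1.474 − 8.7156 = 6.6672 J
v = √(2 × 6.6672/0.266) = 7.080 m/s

v = 7.08 m/s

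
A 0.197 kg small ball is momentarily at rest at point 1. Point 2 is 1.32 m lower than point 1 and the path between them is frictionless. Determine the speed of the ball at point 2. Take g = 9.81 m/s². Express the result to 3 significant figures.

Equating total energy at the two states: mgh = ½mv²
v = √(2gh) = √(2 × 9.81 × 1.32) = √25.898 = 5.089 m/s

v = 5.09 m/s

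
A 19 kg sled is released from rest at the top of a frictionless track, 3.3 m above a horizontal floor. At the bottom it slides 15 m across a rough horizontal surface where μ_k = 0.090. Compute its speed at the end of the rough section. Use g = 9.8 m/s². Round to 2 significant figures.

Applying the work–energy principle:
mgh = ½mv² + μ_k m g d
W_f = μ_k mg d = (0.090)(19)(9.8)(15) = 251.4 J
½mv² = mgh − W_f = 614.46 − 251.4 = 363.09 J
v = √(2 × 363.09/19) = 6.182 m/s

v = 6.2 m/s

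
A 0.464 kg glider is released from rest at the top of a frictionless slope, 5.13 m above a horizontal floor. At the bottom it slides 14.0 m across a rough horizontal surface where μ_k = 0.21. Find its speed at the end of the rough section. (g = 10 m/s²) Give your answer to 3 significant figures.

v = 6.62 m/s

Energy at the top = energy at the end + work done against friction:
mgh = ½mv² + μ_k m g d
W_f = μ_k mg d = (0.21)(0.464)(10)(14.0) = 13.64 J
½mv² = mgh − W_f = 23.803 − 13.64 = 10.162 J
v = √(2 × 10.162/0.464) = 6.618 m/s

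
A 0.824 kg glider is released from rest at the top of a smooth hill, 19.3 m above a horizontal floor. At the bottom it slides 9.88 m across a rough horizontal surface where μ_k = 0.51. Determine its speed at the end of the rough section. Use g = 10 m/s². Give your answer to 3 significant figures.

v = 16.9 m/s

Energy at the top = energy at the end + work done against friction:
mgh = ½mv² + μ_k m g d
W_f = μ_k mg d = (0.51)(0.824)(10)(9.88) = 41.52 J
½mv² = mgh − W_f = 159.03 − 41.52 = 117.51 J
v = √(2 × 117.51/0.824) = 16.89 m/s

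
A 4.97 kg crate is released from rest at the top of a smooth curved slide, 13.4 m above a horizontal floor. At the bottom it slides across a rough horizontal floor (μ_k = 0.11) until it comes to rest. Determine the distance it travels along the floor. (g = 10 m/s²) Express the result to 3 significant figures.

Energy bookkeeping (friction removes W_f = μ_k N d):
At rest all PE has been dissipated by friction: mgh = μ_k m g d
d = h/μ_k = 13.4/0.11 = 121.8 m

d = 122 m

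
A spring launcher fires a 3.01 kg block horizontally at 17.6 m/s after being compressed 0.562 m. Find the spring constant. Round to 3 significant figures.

k = 2950 N/m

½kx² = ½mv²
k = mv²/x² = (3.01)(17.6)²/(0.562)² = 2952 N/m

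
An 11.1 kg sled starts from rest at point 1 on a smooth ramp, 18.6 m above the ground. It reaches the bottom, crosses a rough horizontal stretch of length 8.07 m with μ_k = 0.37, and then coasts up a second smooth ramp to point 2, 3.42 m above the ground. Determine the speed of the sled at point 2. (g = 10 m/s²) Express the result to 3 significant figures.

Energy at 1: mgh₁ = (11.1)(10)(18.6) = 2064.6 J
Friction loss: W_f = μ_k mg d = 331.4 J
At 2: ½mv² + mgh₂ = mgh₁ − W_f
½mv² = 2064.6 − 331.4 − 379.62 = 1353.5 J
v = √(2 × 1353.5/11.1) = 15.62 m/s

v = 15.6 m/s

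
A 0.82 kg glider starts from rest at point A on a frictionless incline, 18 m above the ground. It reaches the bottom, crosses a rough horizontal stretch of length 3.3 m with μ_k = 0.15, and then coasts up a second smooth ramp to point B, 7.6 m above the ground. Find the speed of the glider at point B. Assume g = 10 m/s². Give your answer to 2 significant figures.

v = 14 m/s

Energy at A: mgh₁ = (0.82)(10)(18) = 147.60 J
Friction loss: W_f = μ_k mg d = 4.059 J
At B: ½mv² + mgh₂ = mgh₁ − W_f
½mv² = 147.60 − 4.059 − 62.320 = 81.221 J
v = √(2 × 81.221/0.82) = 14.07 m/s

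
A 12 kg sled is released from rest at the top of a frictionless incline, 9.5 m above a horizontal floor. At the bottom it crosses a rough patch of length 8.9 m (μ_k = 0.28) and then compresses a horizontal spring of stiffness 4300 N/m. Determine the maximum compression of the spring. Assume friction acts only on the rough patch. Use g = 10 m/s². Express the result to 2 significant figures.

Initial energy: E₁ = mgh = (12)(10)(9.5) = 1140.0 J
Friction removes W_f = μ_k mg d = (0.28)(12)(10)(8.9) = 299.0 J
Energy reaching the spring: E = 1140.0 − 299.0 = 840.96 J
At max compression ½kx² = E ⇒ x = √(2E/k) = √(2 × 840.96/4300) = 0.6254 m

x = 0.63 m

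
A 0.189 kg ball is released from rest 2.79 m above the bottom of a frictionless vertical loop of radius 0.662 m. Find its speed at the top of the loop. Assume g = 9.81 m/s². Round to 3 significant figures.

v = 5.36 m/s

Energy conservation: mgh = ½mv_top² + mg(2r)
v_top² = 2g(h − 2r) = 2(9.81)(2.79 − 1.324) = 28.76
v_top = 5.363 m/s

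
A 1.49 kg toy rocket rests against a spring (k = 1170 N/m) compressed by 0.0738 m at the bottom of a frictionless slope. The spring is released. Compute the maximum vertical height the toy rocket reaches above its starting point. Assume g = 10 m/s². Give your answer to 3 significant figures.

Energy conservation from release to the highest point: ½kx² = mgh
h = kx²/(2mg) = (1170)(0.0738)²/(2 × 1.49 × 10) = 0.2138 m

h = 0.214 m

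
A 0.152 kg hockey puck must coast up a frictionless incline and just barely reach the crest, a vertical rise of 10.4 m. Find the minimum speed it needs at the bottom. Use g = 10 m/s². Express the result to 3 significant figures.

v = 14.4 m/s

At the top it is momentarily at rest, so all KE converts to PE: ½mv² = mgh
v = √(2gh) = √(2 × 10 × 10.4) = 14.42 m/s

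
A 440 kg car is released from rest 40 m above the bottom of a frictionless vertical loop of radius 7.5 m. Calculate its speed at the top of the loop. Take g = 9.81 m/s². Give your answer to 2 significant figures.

v = 22 m/s

Energy conservation: mgh = ½mv_top² + mg(2r)
v_top² = 2g(h − 2r) = 2(9.81)(40 − 15.00) = 490.5
v_top = 22.15 m/s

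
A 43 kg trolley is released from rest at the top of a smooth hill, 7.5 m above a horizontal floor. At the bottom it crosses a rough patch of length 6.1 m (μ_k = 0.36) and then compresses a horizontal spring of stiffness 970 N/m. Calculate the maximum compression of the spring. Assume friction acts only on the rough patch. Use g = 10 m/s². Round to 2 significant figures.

x = 2.2 m

Initial energy: E₁ = mgh = (43)(10)(7.5) = 3225.0 J
Friction removes W_f = μ_k mg d = (0.36)(43)(10)(6.1) = 944.3 J
Energy reaching the spring: E = 3225.0 − 944.3 = 2280.7 J
At max compression ½kx² = E ⇒ x = √(2E/k) = √(2 × 2280.7/970) = 2.169 m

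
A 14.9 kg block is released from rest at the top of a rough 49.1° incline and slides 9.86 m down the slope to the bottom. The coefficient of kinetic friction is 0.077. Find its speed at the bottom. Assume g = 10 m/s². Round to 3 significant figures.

Work–energy: mg(L sinθ) − μ_k(mg cosθ)L = ½mv²
mgh = mgL sinθ = (14.9)(10)(9.86)sin49.1° = 1110.5 J
W_f = μ_k mg cosθ · L = (0.077)(14.9)(10)cos49.1°·9.86 = 74.07 J
½mv² = 1110.5 − 74.07 = 1036.4 J
v = √(2 × 1036.4/14.9) = 11.79 m/s

v = 11.8 m/s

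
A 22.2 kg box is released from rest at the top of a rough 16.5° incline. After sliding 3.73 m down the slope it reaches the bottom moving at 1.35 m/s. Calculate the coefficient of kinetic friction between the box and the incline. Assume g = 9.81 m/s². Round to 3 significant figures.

μ_k = 0.270

Energy balance down the incline: mg L sinθ − ½mv² = μ_k (mg cosθ) L
mgL sinθ = 230.71 J; ½mv² = 20.230 J
W_f = 230.71 − 20.230 = 210.5 J
μ_k = W_f/(mg cosθ · L) = 210.5/(208.8 × 3.73) = 0.2702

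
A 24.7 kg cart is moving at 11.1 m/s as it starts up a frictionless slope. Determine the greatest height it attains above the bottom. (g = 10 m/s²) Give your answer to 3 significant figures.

Setting KE at the bottom equal to PE gained: ½mv² = mgh
h = v²/(2g) = 11.1²/(2 × 10) = 6.160 m

h = 6.16 m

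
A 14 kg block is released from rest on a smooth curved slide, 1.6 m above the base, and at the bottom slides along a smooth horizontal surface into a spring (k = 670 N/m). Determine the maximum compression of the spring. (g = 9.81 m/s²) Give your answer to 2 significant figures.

x = 0.81 m

Energy conservation (no friction) from release to max compression: mgh = ½kx²
x = √(2mgh/k) = √(2 × 14 × 9.81 × 1.6 / 670) = 0.8099 m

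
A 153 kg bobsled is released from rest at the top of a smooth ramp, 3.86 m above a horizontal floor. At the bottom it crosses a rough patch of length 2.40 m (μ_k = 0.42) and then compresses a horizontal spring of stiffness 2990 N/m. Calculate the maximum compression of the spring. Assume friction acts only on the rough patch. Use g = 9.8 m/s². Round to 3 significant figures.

Initial energy: E₁ = mgh = (153)(9.8)(3.86) = 5787.7 J
Friction removes W_f = μ_k mg d = (0.42)(153)(9.8)(2.40) = 1511 J
Energy reaching the spring: E = 5787.7 − 1511 = 4276.3 J
At max compression ½kx² = E ⇒ x = √(2E/k) = √(2 × 4276.3/2990) = 1.691 m

x = 1.69 m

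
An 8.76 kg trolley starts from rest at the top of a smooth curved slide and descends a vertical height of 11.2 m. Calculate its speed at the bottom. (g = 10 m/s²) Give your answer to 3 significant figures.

Mechanical energy is conserved (no friction): mgh = ½mv²
v = √(2gh) = √(2 × 10 × 11.2) = √224.00 = 14.97 m/s

v = 15.0 m/s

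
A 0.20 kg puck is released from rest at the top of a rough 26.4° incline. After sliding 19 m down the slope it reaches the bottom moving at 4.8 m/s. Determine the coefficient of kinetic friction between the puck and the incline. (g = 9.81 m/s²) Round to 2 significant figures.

μ_k = 0.43

mgh = ½mv² + μ_k (mg cosθ) L, with h = L sinθ
mgL sinθ = 16.575 J; ½mv² = 2.3040 J
W_f = 16.575 − 2.3040 = 14.27 J
μ_k = W_f/(mg cosθ · L) = 14.27/(1.757 × 19) = 0.4274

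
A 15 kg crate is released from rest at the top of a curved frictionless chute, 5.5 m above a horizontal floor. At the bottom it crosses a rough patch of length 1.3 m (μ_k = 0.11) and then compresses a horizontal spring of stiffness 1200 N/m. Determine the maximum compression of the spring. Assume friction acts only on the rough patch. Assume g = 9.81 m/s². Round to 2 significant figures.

Initial energy: E₁ = mgh = (15)(9.81)(5.5) = 809.33 J
Friction removes W_f = μ_k mg d = (0.11)(15)(9.81)(1.3) = 21.04 J
Energy reaching the spring: E = 809.33 − 21.04 = 788.28 J
At max compression ½kx² = E ⇒ x = √(2E/k) = √(2 × 788.28/1200) = 1.146 m

x = 1.1 m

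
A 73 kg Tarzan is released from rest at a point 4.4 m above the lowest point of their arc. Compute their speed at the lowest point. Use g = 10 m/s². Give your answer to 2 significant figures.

v = 9.4 m/s

Energy conservation between the two points: mgh = ½mv²
v = √(2gh) = √(2 × 10 × 4.4) = √88.000 = 9.381 m/s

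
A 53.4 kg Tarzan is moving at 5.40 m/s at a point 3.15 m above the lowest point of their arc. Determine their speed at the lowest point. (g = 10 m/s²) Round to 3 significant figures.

v = 9.60 m/s

Equating total energy at the two states: ½mv₀² + mgh = ½mv²
v² = v₀² + 2gh = (5.40)² + 2(10)(3.15) = 92.160
v = √92.160 = 9.600 m/s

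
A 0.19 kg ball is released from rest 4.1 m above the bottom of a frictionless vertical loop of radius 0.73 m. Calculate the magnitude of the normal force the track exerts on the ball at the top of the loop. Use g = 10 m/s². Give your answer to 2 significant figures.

N = 12 N

Energy from release to top (height 2r): mgh = ½mv_top² + mg(2r)
v_top² = 2g(h − 2r) = 2(10)(4.1 − 1.460) = 52.800 m²/s²
At the top, both N and weight point toward the centre: N + mg = mv_top²/r
N = m(v_top²/r − g) = 0.19(52.800/0.73 − 10) = 11.84 N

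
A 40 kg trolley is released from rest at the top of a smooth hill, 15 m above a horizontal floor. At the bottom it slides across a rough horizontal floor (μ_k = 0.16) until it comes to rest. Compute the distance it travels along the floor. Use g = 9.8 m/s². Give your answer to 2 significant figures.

d = 94 m

Energy at the top = energy at the end + work done against friction:
At rest all PE has been dissipated by friction: mgh = μ_k m g d
d = h/μ_k = 15/0.16 = 93.75 m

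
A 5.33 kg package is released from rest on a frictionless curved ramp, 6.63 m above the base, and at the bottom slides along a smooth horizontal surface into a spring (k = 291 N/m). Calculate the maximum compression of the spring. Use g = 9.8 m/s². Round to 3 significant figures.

x = 1.54 m

Energy conservation (no friction) from release to max compression: mgh = ½kx²
x = √(2mgh/k) = √(2 × 5.33 × 9.8 × 6.63 / 291) = 1.543 m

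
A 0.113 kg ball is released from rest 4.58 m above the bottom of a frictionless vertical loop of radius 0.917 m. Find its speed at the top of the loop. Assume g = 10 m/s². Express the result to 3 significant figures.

Energy conservation: mgh = ½mv_top² + mg(2r)
v_top² = 2g(h − 2r) = 2(10)(4.58 − 1.834) = 54.92
v_top = 7.411 m/s

v = 7.41 m/s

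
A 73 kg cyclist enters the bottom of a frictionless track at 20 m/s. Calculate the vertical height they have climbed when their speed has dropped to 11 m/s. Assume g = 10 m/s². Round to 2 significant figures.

Conservation of energy: ½mv₁² = ½mv₂² + mgh
h = (v₁² − v₂²)/(2g) = (20² − 11²)/(2 × 10) = 13.95 m

h = 14 m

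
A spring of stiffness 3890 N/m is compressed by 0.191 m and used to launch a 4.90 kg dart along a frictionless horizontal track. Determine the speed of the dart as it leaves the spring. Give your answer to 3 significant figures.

v = 5.38 m/s

The dart leaves the spring when the spring is at natural length, so ½kx² = ½mv²
v = x√(k/m) = 0.191 × √(3890/4.90) = 5.382 m/s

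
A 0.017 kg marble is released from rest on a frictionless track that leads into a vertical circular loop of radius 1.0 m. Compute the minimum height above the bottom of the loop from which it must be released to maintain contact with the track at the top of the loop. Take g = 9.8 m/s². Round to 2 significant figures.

h = 2.5 m

At the top, for minimum speed gravity alone supplies the centripetal force: mg = mv_top²/r ⇒ v_top² = gr = 9.800 m²/s²
Energy conservation from release height h to the top (height 2r): mgh = ½mv_top² + mg(2r)
h = v_top²/(2g) + 2r = r/2 + 2r = 5r/2 = 2.500 m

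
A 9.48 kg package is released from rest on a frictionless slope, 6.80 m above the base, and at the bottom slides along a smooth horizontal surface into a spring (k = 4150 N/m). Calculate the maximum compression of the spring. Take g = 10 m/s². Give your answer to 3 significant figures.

x = 0.557 m

At max compression the package is momentarily at rest: mgh = ½kx²
x = √(2mgh/k) = √(2 × 9.48 × 10 × 6.80 / 4150) = 0.5574 m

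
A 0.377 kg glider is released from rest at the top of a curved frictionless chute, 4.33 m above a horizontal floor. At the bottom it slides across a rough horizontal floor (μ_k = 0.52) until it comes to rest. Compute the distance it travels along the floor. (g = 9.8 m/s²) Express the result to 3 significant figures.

Energy bookkeeping (friction removes W_f = μ_k N d):
At rest all PE has been dissipated by friction: mgh = μ_k m g d
d = h/μ_k = 4.33/0.52 = 8.327 m

d = 8.33 m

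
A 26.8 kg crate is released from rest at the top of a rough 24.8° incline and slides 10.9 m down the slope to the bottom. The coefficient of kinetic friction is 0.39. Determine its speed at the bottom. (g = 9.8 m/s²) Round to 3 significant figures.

Energy: mgh = ½mv² + W_f, with h = L sinθ and W_f = μ_k (mg cosθ) L
mgh = mgL sinθ = (26.8)(9.8)(10.9)sin24.8° = 1200.8 J
W_f = μ_k mg cosθ · L = (0.39)(26.8)(9.8)cos24.8°·10.9 = 1014 J
½mv² = 1200.8 − 1014 = 187.28 J
v = √(2 × 187.28/26.8) = 3.738 m/s

v = 3.74 m/s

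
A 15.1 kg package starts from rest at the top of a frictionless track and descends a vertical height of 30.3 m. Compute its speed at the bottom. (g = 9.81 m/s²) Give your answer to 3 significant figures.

Energy conservation between the two points: mgh = ½mv²
The mass cancels from both sides.
v = √(2gh) = √(2 × 9.81 × 30.3) = √594.49 = 24.38 m/s

v = 24.4 m/s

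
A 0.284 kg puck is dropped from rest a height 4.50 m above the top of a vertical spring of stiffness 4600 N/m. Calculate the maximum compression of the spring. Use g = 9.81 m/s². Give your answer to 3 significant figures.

Let x be the compression. The total drop is H + x, and the puck is instantaneously at rest at max compression, so energy conservation gives:
mg(H + x) = ½kx²
½(4600)x² − (0.284)(9.81)x − (0.284)(9.81)(4.50) = 0
2300x² − 2.786x − 12.54 = 0
x = [2.786 + √(7.762 + 115342)]/(2 × 2300) = 0.07444 m

x = 0.0744 m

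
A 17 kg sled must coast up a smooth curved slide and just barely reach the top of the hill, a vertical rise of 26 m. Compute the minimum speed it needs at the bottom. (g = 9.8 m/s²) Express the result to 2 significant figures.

At the top it is momentarily at rest, so all KE converts to PE: ½mv² = mgh
v = √(2gh) = √(2 × 9.8 × 26) = 22.57 m/s

v = 23 m/s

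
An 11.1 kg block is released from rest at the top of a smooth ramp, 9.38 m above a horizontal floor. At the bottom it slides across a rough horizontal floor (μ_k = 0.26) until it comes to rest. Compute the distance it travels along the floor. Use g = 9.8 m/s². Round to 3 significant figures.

Energy at the top = energy at the end + work done against friction:
At rest all PE has been dissipated by friction: mgh = μ_k m g d
d = h/μ_k = 9.38/0.26 = 36.08 m

d = 36.1 m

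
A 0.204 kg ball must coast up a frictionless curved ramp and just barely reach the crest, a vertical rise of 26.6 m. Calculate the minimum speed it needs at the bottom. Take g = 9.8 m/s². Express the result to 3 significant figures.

At the top it is momentarily at rest, so all KE converts to PE: ½mv² = mgh
v = √(2gh) = √(2 × 9.8 × 26.6) = 22.83 m/s

v = 22.8 m/s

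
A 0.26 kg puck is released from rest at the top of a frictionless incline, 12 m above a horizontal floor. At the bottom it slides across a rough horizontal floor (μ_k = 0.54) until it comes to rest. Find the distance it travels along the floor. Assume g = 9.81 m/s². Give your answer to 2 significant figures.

Energy at the top = energy at the end + work done against friction:
At rest all PE has been dissipated by friction: mgh = μ_k m g d
d = h/μ_k = 12/0.54 = 22.22 m

d = 22 m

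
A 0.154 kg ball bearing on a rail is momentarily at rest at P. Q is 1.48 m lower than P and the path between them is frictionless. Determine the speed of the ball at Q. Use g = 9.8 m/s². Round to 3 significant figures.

Equating total energy at the two states: mgh = ½mv²
v = √(2gh) = √(2 × 9.8 × 1.48) = √29.008 = 5.386 m/s

v = 5.39 m/s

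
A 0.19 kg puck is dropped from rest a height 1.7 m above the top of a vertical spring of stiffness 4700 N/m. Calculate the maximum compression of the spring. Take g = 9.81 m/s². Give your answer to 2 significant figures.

x = 0.037 m

Take the reference level at the top of the uncompressed spring. At max compression the puck has fallen H + x and is momentarily at rest:
mg(H + x) = ½kx²
½(4700)x² − (0.19)(9.81)x − (0.19)(9.81)(1.7) = 0
2350x² − 1.864x − 3.169 = 0
x = [1.864 + √(3.474 + 29785)]/(2 × 2350) = 0.03712 m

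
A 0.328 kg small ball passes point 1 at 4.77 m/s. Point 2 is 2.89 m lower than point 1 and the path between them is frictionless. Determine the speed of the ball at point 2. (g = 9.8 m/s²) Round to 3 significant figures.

v = 8.91 m/s

Mechanical energy is conserved (no friction): ½mv₀² + mgh = ½mv²
v² = v₀² + 2gh = (4.77)² + 2(9.8)(2.89) = 79.397
v = √79.397 = 8.910 m/s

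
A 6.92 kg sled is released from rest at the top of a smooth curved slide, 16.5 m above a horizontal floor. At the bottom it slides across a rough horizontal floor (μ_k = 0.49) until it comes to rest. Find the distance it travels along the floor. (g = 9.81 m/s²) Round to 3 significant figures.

d = 33.7 m

Energy bookkeeping (friction removes W_f = μ_k N d):
At rest all PE has been dissipated by friction: mgh = μ_k m g d
d = h/μ_k = 16.5/0.49 = 33.67 m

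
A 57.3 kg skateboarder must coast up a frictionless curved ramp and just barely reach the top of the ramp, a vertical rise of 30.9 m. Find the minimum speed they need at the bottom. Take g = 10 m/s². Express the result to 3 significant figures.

At the top they are momentarily at rest, so all KE converts to PE: ½mv² = mgh
v = √(2gh) = √(2 × 10 × 30.9) = 24.86 m/s

v = 24.9 m/s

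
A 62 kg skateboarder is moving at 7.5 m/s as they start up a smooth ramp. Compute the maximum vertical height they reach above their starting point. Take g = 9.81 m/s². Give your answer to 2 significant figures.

Setting KE at the bottom equal to PE gained: ½mv² = mgh
h = v²/(2g) = 7.5²/(2 × 9.81) = 2.867 m

h = 2.9 m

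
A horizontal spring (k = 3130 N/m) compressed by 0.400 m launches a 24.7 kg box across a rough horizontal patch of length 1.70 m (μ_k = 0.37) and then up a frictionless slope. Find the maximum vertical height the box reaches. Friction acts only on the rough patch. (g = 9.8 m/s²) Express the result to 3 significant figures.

h = 0.405 m

Spring energy: E₀ = ½kx² = ½(3130)(0.400)² = 250.40 J
Friction: W_f = μ_k mg d = (0.37)(24.7)(9.8)(1.70) = 152.3 J
Energy at base of ramp: E = 250.40 − 152.3 = 98.144 J
At max height all remaining energy is PE: mgh = E ⇒ h = E/(mg) = 98.144/(24.7 × 9.8) = 0.4055 m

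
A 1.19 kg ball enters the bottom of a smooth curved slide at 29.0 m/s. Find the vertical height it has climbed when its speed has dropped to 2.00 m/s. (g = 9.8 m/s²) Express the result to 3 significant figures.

Conservation of energy: ½mv₁² = ½mv₂² + mgh
h = (v₁² − v₂²)/(2g) = (29.0² − 2.00²)/(2 × 9.8) = 42.70 m

h = 42.7 m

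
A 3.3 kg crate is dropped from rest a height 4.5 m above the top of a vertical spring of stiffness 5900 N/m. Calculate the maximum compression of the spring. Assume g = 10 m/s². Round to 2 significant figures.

x = 0.23 m

Let x be the compression. The total drop is H + x, and the crate is instantaneously at rest at max compression, so energy conservation gives:
mg(H + x) = ½kx²
½(5900)x² − (3.3)(10)x − (3.3)(10)(4.5) = 0
2950x² − 33.00x − 148.5 = 0
x = [33.00 + √(1089 + 1.7523e+06)]/(2 × 2950) = 0.2300 m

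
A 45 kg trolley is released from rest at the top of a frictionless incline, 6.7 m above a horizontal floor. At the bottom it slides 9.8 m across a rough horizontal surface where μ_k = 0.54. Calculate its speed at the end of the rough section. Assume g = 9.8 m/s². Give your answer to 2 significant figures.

Applying the work–energy principle:
mgh = ½mv² + μ_k m g d
W_f = μ_k mg d = (0.54)(45)(9.8)(9.8) = 2334 J
½mv² = mgh − W_f = 2954.7 − 2334 = 620.93 J
v = √(2 × 620.93/45) = 5.253 m/s

v = 5.3 m/s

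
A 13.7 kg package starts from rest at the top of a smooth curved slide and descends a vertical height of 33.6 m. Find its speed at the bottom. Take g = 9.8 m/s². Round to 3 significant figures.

v = 25.7 m/s

Energy conservation between the two points: mgh = ½mv²
v = √(2gh) = √(2 × 9.8 × 33.6) = √658.56 = 25.66 m/s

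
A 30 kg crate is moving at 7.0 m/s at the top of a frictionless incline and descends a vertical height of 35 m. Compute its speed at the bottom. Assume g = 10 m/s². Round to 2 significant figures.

v = 27 m/s

Mechanical energy is conserved (no friction): ½mv₀² + mgh = ½mv²
v² = v₀² + 2gh = (7.0)² + 2(10)(35) = 749.00
v = √749.00 = 27.37 m/s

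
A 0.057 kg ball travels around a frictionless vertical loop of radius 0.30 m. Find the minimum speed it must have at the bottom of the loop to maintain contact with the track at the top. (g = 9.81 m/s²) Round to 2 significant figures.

v = 3.8 m/s

At the top: mg = mv_top²/r ⇒ v_top² = gr = 2.943 m²/s²
Energy from bottom to top (height 2r): ½mv_bot² = ½mv_top² + mg(2r)
v_bot² = gr + 4gr = 5gr = 14.71
v_bot = √(5gr) = 3.836 m/s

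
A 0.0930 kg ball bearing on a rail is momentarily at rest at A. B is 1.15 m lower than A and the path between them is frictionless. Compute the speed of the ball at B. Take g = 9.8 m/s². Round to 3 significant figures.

v = 4.75 m/s

Equating total energy at the two states: mgh = ½mv²
The mass cancels from both sides.
v = √(2gh) = √(2 × 9.8 × 1.15) = √22.540 = 4.748 m/s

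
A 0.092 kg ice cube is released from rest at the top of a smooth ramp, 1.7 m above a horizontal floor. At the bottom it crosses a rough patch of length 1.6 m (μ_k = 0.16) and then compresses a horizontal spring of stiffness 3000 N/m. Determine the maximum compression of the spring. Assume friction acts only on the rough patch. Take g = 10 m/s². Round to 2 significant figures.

Initial energy: E₁ = mgh = (0.092)(10)(1.7) = 1.5640 J
Friction removes W_f = μ_k mg d = (0.16)(0.092)(10)(1.6) = 0.2355 J
Energy reaching the spring: E = 1.5640 − 0.2355 = 1.3285 J
At max compression ½kx² = E ⇒ x = √(2E/k) = √(2 × 1.3285/3000) = 0.02976 m

x = 0.030 m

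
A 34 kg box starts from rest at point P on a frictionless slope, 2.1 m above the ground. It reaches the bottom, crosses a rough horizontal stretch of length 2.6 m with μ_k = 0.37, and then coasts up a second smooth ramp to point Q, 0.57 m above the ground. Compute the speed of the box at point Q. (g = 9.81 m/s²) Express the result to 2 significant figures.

v = 3.3 m/s

Energy at P: mgh₁ = (34)(9.81)(2.1) = 700.43 J
Friction loss: W_f = μ_k mg d = 320.9 J
At Q: ½mv² + mgh₂ = mgh₁ − W_f
½mv² = 700.43 − 320.9 − 190.12 = 189.45 J
v = √(2 × 189.45/34) = 3.338 m/s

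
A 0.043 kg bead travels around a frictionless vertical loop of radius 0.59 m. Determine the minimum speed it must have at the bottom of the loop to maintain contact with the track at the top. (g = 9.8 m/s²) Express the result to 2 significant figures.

At the top: mg = mv_top²/r ⇒ v_top² = gr = 5.782 m²/s²
Energy from bottom to top (height 2r): ½mv_bot² = ½mv_top² + mg(2r)
v_bot² = gr + 4gr = 5gr = 28.91
v_bot = √(5gr) = 5.377 m/s

v = 5.4 m/s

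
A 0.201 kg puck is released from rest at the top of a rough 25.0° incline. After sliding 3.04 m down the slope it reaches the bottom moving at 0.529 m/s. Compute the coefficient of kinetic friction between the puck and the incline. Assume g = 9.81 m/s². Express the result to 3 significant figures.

μ_k = 0.461

Energy balance down the incline: mg L sinθ − ½mv² = μ_k (mg cosθ) L
mgL sinθ = 2.5333 J; ½mv² = 0.028124 J
W_f = 2.5333 − 0.028124 = 2.505 J
μ_k = W_f/(mg cosθ · L) = 2.505/(1.787 × 3.04) = 0.4611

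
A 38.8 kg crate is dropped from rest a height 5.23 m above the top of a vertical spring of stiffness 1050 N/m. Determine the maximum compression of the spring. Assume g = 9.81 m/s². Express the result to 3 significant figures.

Take the reference level at the top of the uncompressed spring. At max compression the crate has fallen H + x and is momentarily at rest:
mg(H + x) = ½kx²
½(1050)x² − (38.8)(9.81)x − (38.8)(9.81)(5.23) = 0
525.0x² − 380.6x − 1991 = 0
x = [380.6 + √(144878 + 4.1804e+06)]/(2 × 525.0) = 2.343 m

x = 2.34 m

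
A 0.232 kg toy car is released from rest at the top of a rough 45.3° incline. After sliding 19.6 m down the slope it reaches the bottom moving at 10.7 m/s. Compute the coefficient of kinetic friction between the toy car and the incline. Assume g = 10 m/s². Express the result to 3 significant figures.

The energy dissipated by friction is the PE lost minus the KE gained:
mgL sinθ = 32.321 J; ½mv² = 13.281 J
W_f = 32.321 − 13.281 = 19.04 J
μ_k = W_f/(mg cosθ · L) = 19.04/(1.632 × 19.6) = 0.5953

μ_k = 0.595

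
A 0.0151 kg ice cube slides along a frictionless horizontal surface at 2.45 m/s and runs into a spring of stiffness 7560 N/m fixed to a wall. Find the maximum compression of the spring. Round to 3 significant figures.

All KE is stored as spring PE at maximum compression: ½mv² = ½kx²
x = v√(m/k) = 2.45 × √(0.0151/7560) = 0.003463 m

x = 0.00346 m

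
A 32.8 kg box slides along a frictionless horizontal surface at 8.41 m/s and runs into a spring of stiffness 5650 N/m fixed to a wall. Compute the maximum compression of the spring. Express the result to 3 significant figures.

At max compression the box is momentarily at rest: ½mv² = ½kx²
x = v√(m/k) = 8.41 × √(32.8/5650) = 0.6408 m

x = 0.641 m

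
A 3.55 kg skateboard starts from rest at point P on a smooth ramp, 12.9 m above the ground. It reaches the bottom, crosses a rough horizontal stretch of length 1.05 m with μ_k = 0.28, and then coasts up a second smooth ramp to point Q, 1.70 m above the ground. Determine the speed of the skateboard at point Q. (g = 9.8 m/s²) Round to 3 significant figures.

Energy at P: mgh₁ = (3.55)(9.8)(12.9) = 448.79 J
Friction loss: W_f = μ_k mg d = 10.23 J
At Q: ½mv² + mgh₂ = mgh₁ − W_f
½mv² = 448.79 − 10.23 − 59.143 = 379.42 J
v = √(2 × 379.42/3.55) = 14.62 m/s

v = 14.6 m/s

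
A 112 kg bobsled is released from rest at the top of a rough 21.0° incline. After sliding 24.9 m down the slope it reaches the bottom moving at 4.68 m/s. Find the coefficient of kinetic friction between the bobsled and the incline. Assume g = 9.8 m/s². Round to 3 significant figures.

μ_k = 0.336

The energy dissipated by friction is the PE lost minus the KE gained:
mgL sinθ = 9794.3 J; ½mv² = 1226.5 J
W_f = 9794.3 − 1226.5 = 8568 J
μ_k = W_f/(mg cosθ · L) = 8568/(1025 × 24.9) = 0.3358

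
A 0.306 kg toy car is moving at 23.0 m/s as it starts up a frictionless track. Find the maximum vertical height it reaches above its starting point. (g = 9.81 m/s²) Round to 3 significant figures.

h = 27.0 m

Setting KE at the bottom equal to PE gained: ½mv² = mgh
h = v²/(2g) = 23.0²/(2 × 9.81) = 26.96 m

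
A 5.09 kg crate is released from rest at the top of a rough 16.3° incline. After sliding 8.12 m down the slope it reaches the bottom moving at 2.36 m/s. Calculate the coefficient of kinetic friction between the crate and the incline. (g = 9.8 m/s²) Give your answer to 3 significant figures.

μ_k = 0.256

mgh = ½mv² + μ_k (mg cosθ) L, with h = L sinθ
mgL sinθ = 113.68 J; ½mv² = 14.175 J
W_f = 113.68 − 14.175 = 99.51 J
μ_k = W_f/(mg cosθ · L) = 99.51/(47.88 × 8.12) = 0.2560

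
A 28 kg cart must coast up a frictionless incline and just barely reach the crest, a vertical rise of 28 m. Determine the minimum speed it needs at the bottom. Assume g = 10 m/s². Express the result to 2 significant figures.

v = 24 m/s

At the top it is momentarily at rest, so all KE converts to PE: ½mv² = mgh
v = √(2gh) = √(2 × 10 × 28) = 23.66 m/s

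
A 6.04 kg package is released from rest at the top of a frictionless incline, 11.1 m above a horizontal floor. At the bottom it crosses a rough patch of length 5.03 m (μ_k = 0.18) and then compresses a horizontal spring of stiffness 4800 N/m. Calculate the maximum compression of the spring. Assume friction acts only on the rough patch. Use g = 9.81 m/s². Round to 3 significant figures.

x = 0.502 m

Initial energy: E₁ = mgh = (6.04)(9.81)(11.1) = 657.70 J
Friction removes W_f = μ_k mg d = (0.18)(6.04)(9.81)(5.03) = 53.65 J
Energy reaching the spring: E = 657.70 − 53.65 = 604.05 J
At max compression ½kx² = E ⇒ x = √(2E/k) = √(2 × 604.05/4800) = 0.5017 m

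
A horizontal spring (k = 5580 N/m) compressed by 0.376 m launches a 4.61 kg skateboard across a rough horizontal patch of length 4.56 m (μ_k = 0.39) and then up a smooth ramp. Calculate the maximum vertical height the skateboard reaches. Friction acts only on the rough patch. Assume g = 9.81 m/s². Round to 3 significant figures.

h = 6.94 m

Spring energy: E₀ = ½kx² = ½(5580)(0.376)² = 394.44 J
Friction: W_f = μ_k mg d = (0.39)(4.61)(9.81)(4.56) = 80.43 J
Energy at base of ramp: E = 394.44 − 80.43 = 314.01 J
At max height all remaining energy is PE: mgh = E ⇒ h = E/(mg) = 314.01/(4.61 × 9.81) = 6.943 m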